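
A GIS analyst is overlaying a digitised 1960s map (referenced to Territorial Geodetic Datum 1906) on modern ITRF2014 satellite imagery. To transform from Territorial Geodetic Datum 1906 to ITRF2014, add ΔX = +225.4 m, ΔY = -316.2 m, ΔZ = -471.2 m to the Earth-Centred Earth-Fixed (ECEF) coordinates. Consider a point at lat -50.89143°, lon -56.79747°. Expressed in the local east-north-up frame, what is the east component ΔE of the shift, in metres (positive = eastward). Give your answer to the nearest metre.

ΔE = 15 m

At φ = -50.89143°, λ = -56.79747°: sin φ = -0.775952, cos φ = 0.630792, sin λ = -0.836740, cos λ = 0.547600.
ΔE = −sin λ·ΔX + cos λ·ΔY = −(-0.836740)·(225.4) + (0.547600)·(-316.2) = 15.45 m.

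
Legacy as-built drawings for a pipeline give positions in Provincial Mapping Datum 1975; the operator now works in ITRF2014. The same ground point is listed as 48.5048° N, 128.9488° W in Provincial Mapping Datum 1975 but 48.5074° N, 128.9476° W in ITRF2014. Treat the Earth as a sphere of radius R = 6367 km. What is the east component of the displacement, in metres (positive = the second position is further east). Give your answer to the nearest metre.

ΔE = 88 m

Δφ = 48.5074° − 48.5048° = +0.0026°; Δλ = -128.9476° − -128.9488° = +0.0012°.
1° along a meridian = πR/180 = 111125 m.
ΔN = Δφ × 111125 = 288.9 m; ΔE = Δλ × 111125 × cos(48.5048°) = +0.0012 × 111125 × 0.662557 = 88.4 m.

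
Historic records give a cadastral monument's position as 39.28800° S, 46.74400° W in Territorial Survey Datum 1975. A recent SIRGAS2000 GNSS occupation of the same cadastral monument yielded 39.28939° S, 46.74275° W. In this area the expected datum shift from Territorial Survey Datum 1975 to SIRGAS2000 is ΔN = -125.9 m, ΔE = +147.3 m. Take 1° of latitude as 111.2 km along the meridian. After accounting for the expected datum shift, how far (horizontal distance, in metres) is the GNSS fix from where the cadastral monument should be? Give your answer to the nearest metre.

Observed coordinate differences: Δφ = -0.00139°, Δλ = +0.00125°.
Converting to metres (1° lat = 111200 m, cos φ = 0.773973): observed ΔN = -154.6 m, observed ΔE = 107.6 m.
Subtracting the expected shift leaves a residual of -154.6 − (-125.9) = -28.7 m north and 107.6 − (147.3) = -39.7 m east.
Residual distance = √((-28.7)² + (-39.7)²) = 49.0 m.

49 m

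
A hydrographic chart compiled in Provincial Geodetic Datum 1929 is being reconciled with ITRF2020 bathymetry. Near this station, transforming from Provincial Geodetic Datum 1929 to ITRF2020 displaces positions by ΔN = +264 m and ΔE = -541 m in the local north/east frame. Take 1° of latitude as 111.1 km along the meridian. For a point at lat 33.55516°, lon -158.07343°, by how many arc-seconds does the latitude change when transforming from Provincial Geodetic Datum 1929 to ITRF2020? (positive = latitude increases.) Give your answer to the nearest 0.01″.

1° of latitude = 111.1 km, so Δφ = 264.0 / 111100 = 0.0023762° = 8.554″.

Δφ = 8.55″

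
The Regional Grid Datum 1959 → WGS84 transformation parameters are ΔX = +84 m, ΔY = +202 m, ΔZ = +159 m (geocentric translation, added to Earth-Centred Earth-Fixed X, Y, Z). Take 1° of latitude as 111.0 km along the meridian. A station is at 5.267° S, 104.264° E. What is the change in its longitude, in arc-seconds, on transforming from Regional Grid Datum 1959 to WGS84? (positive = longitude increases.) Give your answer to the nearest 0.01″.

sin φ = -0.091797, cos φ = 0.995778, sin λ = 0.969171, cos λ = -0.246390.
East component: ΔE = −sin λ·ΔX + cos λ·ΔY = −(0.969171)(84) + (-0.246390)(202) = -131.18 m.
1° of latitude spans 111000 m; at latitude φ, 1° of longitude spans that × cos φ = 110531.3 m, so Δλ = -131.18 / 110531.3 × 3600 = -4.273″.

Δλ = -4.27″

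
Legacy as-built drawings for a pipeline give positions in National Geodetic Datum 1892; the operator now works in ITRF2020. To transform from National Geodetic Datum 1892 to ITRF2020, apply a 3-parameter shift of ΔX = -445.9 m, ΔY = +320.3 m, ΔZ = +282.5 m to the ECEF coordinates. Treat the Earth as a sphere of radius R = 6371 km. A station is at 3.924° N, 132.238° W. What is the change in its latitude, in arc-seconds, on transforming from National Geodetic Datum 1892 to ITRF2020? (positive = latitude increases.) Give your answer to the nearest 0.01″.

Δφ = 8.99″

sin φ = 0.068433, cos φ = 0.997656, sin λ = -0.740359, cos λ = -0.672212.
North component: ΔN = −sin φ cos λ·ΔX − sin φ sin λ·ΔY + cos φ·ΔZ = −(0.068433)(-0.672212)(-445.9) − (0.068433)(-0.740359)(320.3) + (0.997656)(282.5) = 277.55 m.
1° of latitude spans πR/180 = 111195 m, so Δφ = 277.55 / 111195 × 3600 = 8.986″.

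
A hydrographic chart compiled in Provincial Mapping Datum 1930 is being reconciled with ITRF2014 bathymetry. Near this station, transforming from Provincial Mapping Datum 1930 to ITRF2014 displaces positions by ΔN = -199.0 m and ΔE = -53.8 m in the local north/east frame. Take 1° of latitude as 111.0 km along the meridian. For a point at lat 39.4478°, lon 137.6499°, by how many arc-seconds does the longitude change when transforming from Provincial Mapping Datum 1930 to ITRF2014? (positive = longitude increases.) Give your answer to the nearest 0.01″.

At latitude 39.4478°, cos φ = 0.772204.
1° of longitude at this latitude = 111.0 × cos φ = 85.71 km, so Δλ = -53.8 / 85714.6 = -0.0006277° = -2.260″.

Δλ = -2.26″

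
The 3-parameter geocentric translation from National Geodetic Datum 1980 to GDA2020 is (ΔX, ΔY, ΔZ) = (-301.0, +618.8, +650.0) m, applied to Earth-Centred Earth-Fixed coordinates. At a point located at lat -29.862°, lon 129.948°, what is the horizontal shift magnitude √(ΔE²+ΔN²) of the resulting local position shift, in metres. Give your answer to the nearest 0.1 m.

911.5 m

The local east axis at (φ, λ) is (−sin λ, cos λ, 0), so ΔE = −sin(129.948°)·(-301.0) + cos(129.948°)·618.8 = -166.57 m.
The local north axis is (−sin φ cos λ, −sin φ sin λ, cos φ), giving ΔN = 96.231 + 236.204 + 563.698 = 896.13 m.
Horizontal magnitude = √(ΔE² + ΔN²) = √((-166.57)² + 896.13²) = 911.48 m.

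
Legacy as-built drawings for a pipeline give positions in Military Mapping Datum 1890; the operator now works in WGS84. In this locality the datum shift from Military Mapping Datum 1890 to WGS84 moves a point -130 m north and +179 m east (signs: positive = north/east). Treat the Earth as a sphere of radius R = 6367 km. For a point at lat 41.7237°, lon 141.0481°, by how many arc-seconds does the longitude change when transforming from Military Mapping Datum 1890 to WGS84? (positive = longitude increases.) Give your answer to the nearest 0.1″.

Δλ = 7.8″

At latitude 41.7237°, cos φ = 0.746363.
One radian of longitude at latitude φ spans R cos φ, so Δλ = ΔE / (R cos φ) = 179.0 / (6367000 × 0.746363) = 3.7668e-05 rad = 7.770″.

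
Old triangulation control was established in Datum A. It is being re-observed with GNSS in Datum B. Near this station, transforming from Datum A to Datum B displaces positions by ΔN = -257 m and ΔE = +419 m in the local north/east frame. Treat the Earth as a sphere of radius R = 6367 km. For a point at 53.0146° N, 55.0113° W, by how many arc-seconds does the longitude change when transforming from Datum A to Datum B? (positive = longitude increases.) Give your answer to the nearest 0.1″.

Δλ = 22.6″

At latitude 53.0146°, cos φ = 0.601611.
One radian of longitude at latitude φ spans R cos φ, so Δλ = ΔE / (R cos φ) = 419.0 / (6367000 × 0.601611) = 1.0939e-04 rad = 22.563″.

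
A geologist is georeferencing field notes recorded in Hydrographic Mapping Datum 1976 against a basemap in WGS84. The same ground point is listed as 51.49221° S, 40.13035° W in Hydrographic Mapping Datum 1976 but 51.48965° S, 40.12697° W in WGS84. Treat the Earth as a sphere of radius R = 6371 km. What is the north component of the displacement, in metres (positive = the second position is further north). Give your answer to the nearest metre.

ΔN = 285 m

Δφ = -51.48965° − -51.49221° = +0.00256°; Δλ = -40.12697° − -40.13035° = +0.00338°.
1° along a meridian = πR/180 = 111195 m.
ΔN = Δφ × 111195 = 284.7 m; ΔE = Δλ × 111195 × cos(-51.49221°) = +0.00338 × 111195 × 0.622621 = 234.0 m.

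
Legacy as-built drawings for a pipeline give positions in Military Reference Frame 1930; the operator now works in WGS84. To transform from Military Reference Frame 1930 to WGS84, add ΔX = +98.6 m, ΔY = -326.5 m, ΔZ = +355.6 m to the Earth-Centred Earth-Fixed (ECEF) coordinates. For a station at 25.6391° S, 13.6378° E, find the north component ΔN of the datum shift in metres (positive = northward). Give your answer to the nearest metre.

ΔN = 329 m

At φ = -25.6391°, λ = 13.6378°: sin φ = -0.432701, cos φ = 0.901537, sin λ = 0.235783, cos λ = 0.971806.
ΔN = −sin φ cos λ·ΔX − sin φ sin λ·ΔY + cos φ·ΔZ = −(-0.432701)(0.971806)(98.6) − (-0.432701)(0.235783)(-326.5) + (0.901537)(355.6) = 328.74 m.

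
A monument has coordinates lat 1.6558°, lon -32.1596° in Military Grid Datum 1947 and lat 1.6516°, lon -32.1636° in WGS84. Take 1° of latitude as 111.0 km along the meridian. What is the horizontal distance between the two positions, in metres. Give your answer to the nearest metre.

644 m

Δφ = 1.6516° − 1.6558° = -0.0042°; Δλ = -32.1636° − -32.1596° = -0.0040°.
ΔN = Δφ × 111000 = -466.2 m; ΔE = Δλ × 111000 × cos(1.6558°) = -0.0040 × 111000 × 0.999582 = -443.8 m.
Distance = √(ΔE² + ΔN²) = √((-443.8)² + (-466.2)²) = 643.7 m.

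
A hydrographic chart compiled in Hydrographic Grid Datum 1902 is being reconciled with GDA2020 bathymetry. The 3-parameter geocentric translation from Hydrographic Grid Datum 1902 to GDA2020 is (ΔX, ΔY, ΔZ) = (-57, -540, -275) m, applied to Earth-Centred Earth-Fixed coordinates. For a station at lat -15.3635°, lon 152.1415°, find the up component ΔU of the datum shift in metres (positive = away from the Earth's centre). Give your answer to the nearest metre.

At φ = -15.3635°, λ = 152.1415°: sin φ = -0.264942, cos φ = 0.964264, sin λ = 0.467290, cos λ = -0.884104.
ΔU = cos φ cos λ·ΔX + cos φ sin λ·ΔY + sin φ·ΔZ = (0.964264)(-0.884104)(-57) + (0.964264)(0.467290)(-540) + (-0.264942)(-275) = -121.87 m.

ΔU = -122 m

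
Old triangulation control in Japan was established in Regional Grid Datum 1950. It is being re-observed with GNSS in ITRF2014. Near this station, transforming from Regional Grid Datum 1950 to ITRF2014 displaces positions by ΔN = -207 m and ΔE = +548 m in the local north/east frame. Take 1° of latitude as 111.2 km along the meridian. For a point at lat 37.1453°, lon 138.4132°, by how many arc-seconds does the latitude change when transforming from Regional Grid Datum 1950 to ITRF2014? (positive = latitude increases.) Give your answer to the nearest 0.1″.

Δφ = -6.7″

1° of latitude = 111.2 km, so Δφ = -207.0 / 111200 = -0.0018615° = -6.701″.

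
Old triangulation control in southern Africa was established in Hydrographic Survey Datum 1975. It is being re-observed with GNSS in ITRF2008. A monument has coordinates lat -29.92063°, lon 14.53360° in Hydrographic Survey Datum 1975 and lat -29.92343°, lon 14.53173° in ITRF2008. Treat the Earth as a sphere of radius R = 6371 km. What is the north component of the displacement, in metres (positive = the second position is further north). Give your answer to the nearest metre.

Δφ = -29.92343° − -29.92063° = -0.00280°; Δλ = 14.53173° − 14.53360° = -0.00187°.
1° along a meridian = πR/180 = 111195 m.
ΔN = Δφ × 111195 = -311.3 m; ΔE = Δλ × 111195 × cos(-29.92063°) = -0.00187 × 111195 × 0.866717 = -180.2 m.

ΔN = -311 m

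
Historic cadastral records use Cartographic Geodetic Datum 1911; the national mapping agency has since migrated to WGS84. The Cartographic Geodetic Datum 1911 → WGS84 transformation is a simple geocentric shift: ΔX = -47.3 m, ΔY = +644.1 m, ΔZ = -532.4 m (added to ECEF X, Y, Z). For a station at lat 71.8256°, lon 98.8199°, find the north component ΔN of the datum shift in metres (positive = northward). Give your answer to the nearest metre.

ΔN = -778 m

At φ = 71.8256°, λ = 98.8199°: sin φ = 0.950112, cos φ = 0.311910, sin λ = 0.988175, cos λ = -0.153329.
ΔN = −sin φ cos λ·ΔX − sin φ sin λ·ΔY + cos φ·ΔZ = −(0.950112)(-0.153329)(-47.3) − (0.950112)(0.988175)(644.1) + (0.311910)(-532.4) = -777.68 m.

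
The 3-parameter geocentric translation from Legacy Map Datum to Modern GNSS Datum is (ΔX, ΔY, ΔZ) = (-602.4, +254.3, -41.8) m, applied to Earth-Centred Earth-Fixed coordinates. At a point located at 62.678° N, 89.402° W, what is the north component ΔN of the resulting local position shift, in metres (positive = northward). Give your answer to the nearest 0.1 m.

ΔN = 212.3 m

At φ = 62.678°, λ = -89.402°: sin φ = 0.888441, cos φ = 0.458991, sin λ = -0.999946, cos λ = 0.010437.
ΔN = −sin φ cos λ·ΔX − sin φ sin λ·ΔY + cos φ·ΔZ = −(0.888441)(0.010437)(-602.4) − (0.888441)(-0.999946)(254.3) + (0.458991)(-41.8) = 212.32 m.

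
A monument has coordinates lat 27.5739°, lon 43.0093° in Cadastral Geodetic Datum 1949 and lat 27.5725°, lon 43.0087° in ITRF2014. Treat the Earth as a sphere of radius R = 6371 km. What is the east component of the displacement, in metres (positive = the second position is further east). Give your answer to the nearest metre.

Δφ = 27.5725° − 27.5739° = -0.0014°; Δλ = 43.0087° − 43.0093° = -0.0006°.
1° along a meridian = πR/180 = 111195 m.
ΔN = Δφ × 111195 = -155.7 m; ΔE = Δλ × 111195 × cos(27.5739°) = -0.0006 × 111195 × 0.886415 = -59.1 m.

ΔE = -59 m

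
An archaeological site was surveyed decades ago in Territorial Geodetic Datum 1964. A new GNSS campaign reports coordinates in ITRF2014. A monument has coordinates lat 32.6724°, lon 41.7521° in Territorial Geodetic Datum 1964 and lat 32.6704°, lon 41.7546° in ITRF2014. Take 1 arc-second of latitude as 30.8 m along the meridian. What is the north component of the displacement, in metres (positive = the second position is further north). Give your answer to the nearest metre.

Δφ = 32.6704° − 32.6724° = -0.0020°; Δλ = 41.7546° − 41.7521° = +0.0025°.
1° of latitude = 3600 × 30.80 = 110880 m.
ΔN = Δφ × 110880 = -221.8 m; ΔE = Δλ × 110880 × cos(32.6724°) = +0.0025 × 110880 × 0.841771 = 233.3 m.

ΔN = -222 m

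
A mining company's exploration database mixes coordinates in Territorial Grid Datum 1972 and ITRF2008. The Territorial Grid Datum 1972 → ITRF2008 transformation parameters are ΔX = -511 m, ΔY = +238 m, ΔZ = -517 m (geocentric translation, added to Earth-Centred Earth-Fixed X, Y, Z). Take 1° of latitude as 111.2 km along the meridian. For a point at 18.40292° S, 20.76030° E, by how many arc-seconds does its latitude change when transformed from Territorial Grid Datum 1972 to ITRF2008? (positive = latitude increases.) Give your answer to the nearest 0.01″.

sin φ = -0.315697, cos φ = 0.948860, sin λ = 0.354459, cos λ = 0.935072.
North component: ΔN = −sin φ cos λ·ΔX − sin φ sin λ·ΔY + cos φ·ΔZ = −(-0.315697)(0.935072)(-511) − (-0.315697)(0.354459)(238) + (0.948860)(-517) = -614.77 m.
1° of latitude spans 111200 m, so Δφ = -614.77 / 111200 × 3600 = -19.903″.

Δφ = -19.90″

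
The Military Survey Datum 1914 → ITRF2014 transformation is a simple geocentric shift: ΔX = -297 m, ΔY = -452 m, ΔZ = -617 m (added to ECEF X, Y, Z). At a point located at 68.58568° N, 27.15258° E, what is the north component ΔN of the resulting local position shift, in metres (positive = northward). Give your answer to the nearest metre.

ΔN = 213 m

The local north axis is (−sin φ cos λ, −sin φ sin λ, cos φ), giving ΔN = 246.025 + 192.035 − 225.273 = 212.79 m.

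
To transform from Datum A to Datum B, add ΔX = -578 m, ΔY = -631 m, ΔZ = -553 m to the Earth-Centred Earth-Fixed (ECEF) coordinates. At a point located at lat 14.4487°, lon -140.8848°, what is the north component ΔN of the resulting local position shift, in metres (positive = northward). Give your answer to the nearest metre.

At φ = 14.4487°, λ = -140.8848°: sin φ = 0.249513, cos φ = 0.968371, sin λ = -0.630882, cos λ = -0.775879.
ΔN = −sin φ cos λ·ΔX − sin φ sin λ·ΔY + cos φ·ΔZ = −(0.249513)(-0.775879)(-578) − (0.249513)(-0.630882)(-631) + (0.968371)(-553) = -746.73 m.

ΔN = -747 m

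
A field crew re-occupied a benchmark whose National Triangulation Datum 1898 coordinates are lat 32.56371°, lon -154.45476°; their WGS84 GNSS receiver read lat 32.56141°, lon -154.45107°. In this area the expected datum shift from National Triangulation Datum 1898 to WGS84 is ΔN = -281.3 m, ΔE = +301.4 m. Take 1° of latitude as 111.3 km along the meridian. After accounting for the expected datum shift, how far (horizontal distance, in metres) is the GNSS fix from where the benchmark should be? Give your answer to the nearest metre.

51 m

Observed coordinate differences: Δφ = -0.00230°, Δλ = +0.00369°.
Converting to metres (1° lat = 111300 m, cos φ = 0.842793): observed ΔN = -256.0 m, observed ΔE = 346.1 m.
Subtracting the expected shift leaves a residual of -256.0 − (-281.3) = 25.3 m north and 346.1 − (301.4) = 44.7 m east.
Residual distance = √(25.3² + 44.7²) = 51.4 m.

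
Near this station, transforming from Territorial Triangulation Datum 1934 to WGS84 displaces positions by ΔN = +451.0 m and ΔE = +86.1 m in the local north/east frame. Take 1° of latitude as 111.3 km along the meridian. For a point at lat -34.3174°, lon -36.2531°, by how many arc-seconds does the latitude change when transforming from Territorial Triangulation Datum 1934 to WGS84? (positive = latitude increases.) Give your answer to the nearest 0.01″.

Δφ = 14.59″

1° of latitude = 111.3 km, so Δφ = 451.0 / 111300 = 0.0040521° = 14.588″.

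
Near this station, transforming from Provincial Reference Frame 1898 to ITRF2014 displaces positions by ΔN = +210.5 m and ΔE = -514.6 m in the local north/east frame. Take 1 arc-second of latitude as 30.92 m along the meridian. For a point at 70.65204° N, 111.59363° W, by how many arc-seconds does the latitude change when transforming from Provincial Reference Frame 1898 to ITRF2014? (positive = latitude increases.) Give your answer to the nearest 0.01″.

Δφ = 6.81″

1″ of latitude = 30.92 m, so Δφ = 210.5 / 30.92 = 6.808″.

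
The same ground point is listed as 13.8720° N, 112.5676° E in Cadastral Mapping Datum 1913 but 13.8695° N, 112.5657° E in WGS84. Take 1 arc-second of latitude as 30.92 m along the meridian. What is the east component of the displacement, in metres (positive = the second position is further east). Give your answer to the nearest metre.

Δφ = 13.8695° − 13.8720° = -0.0025°; Δλ = 112.5657° − 112.5676° = -0.0019°.
1° of latitude = 3600 × 30.92 = 111312 m.
ΔN = Δφ × 111312 = -278.3 m; ΔE = Δλ × 111312 × cos(13.8720°) = -0.0019 × 111312 × 0.970834 = -205.3 m.

ΔE = -205 m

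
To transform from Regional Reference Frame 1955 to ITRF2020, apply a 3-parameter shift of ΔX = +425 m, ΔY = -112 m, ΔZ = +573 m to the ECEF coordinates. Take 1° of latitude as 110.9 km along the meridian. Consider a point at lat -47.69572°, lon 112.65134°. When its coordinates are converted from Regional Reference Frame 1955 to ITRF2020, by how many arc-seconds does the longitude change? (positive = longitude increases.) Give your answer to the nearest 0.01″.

sin φ = -0.739581, cos φ = 0.673068, sin λ = 0.922865, cos λ = -0.385122.
East component: ΔE = −sin λ·ΔX + cos λ·ΔY = −(0.922865)(425) + (-0.385122)(-112) = -349.08 m.
1° of latitude spans 110900 m; at latitude φ, 1° of longitude spans that × cos φ = 74643.2 m, so Δλ = -349.08 / 74643.2 × 3600 = -16.836″.

Δλ = -16.84″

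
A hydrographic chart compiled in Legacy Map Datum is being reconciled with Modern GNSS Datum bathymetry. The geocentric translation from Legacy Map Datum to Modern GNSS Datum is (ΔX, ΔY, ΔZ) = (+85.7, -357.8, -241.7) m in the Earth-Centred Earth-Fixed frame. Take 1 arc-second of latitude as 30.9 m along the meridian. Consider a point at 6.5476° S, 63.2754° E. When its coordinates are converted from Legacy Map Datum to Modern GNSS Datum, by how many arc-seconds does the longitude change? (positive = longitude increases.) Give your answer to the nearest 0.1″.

Δλ = -7.7″

sin φ = -0.114029, cos φ = 0.993477, sin λ = 0.893178, cos λ = 0.449703.
East component: ΔE = −sin λ·ΔX + cos λ·ΔY = −(0.893178)(85.7) + (0.449703)(-357.8) = -237.45 m.
1° of latitude spans 3600 × 30.90 = 111240 m; at latitude φ, 1° of longitude spans that × cos φ = 110514.4 m, so Δλ = -237.45 / 110514.4 × 3600 = -7.735″.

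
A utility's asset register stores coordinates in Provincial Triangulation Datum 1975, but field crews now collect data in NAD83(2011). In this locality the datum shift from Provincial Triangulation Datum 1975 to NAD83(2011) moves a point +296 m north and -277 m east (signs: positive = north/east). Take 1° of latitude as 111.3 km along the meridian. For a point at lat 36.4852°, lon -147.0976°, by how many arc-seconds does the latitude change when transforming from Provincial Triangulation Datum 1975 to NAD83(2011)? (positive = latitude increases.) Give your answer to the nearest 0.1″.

Δφ = 9.6″

1° of latitude = 111.3 km, so Δφ = 296.0 / 111300 = 0.0026595° = 9.574″.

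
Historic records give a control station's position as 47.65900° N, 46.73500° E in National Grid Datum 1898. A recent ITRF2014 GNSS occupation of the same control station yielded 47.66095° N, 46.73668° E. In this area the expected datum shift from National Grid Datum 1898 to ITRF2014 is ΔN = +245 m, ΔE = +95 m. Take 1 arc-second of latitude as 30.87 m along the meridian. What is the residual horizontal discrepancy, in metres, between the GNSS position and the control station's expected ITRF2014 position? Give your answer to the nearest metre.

42 m

Observed coordinate differences: Δφ = +0.00195°, Δλ = +0.00168°.
Converting to metres (1° lat = 111132 m, cos φ = 0.673542): observed ΔN = 216.7 m, observed ΔE = 125.8 m.
Subtracting the expected shift leaves a residual of 216.7 − (245) = -28.3 m north and 125.8 − (95) = 30.8 m east.
Residual distance = √((-28.3)² + 30.8²) = 41.8 m.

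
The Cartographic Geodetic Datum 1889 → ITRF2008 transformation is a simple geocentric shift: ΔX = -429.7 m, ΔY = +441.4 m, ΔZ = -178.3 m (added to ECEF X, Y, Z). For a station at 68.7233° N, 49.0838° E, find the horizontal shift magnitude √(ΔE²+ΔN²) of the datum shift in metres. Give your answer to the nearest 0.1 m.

At φ = 68.7233°, λ = 49.0838°: sin φ = 0.931839, cos φ = 0.362872, sin λ = 0.755668, cos λ = 0.654955.
ΔE = −sin λ·ΔX + cos λ·ΔY = −(0.755668)·(-429.7) + (0.654955)·(441.4) = 613.81 m.
ΔN = −sin φ cos λ·ΔX − sin φ sin λ·ΔY + cos φ·ΔZ = −(0.931839)(0.654955)(-429.7) − (0.931839)(0.755668)(441.4) + (0.362872)(-178.3) = -113.27 m.
Horizontal magnitude = √(ΔE² + ΔN²) = √(613.81² + (-113.27)²) = 624.17 m.

624.2 m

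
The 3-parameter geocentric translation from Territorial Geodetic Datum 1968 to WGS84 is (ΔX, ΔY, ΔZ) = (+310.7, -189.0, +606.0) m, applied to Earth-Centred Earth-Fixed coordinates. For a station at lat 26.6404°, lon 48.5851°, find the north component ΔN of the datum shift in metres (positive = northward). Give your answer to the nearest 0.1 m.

At φ = 26.6404°, λ = 48.5851°: sin φ = 0.448389, cos φ = 0.893838, sin λ = 0.749939, cos λ = 0.661507.
ΔN = −sin φ cos λ·ΔX − sin φ sin λ·ΔY + cos φ·ΔZ = −(0.448389)(0.661507)(310.7) − (0.448389)(0.749939)(-189.0) + (0.893838)(606.0) = 513.06 m.

ΔN = 513.1 m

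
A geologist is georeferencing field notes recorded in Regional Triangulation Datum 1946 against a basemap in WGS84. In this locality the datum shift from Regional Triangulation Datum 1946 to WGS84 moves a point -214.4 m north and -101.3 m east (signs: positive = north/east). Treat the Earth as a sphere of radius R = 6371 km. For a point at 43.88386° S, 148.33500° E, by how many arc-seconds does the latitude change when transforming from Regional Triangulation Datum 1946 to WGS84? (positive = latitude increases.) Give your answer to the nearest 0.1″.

On a sphere of radius R, 1 rad of latitude = R, so Δφ = ΔN / R = -214.4 / 6371000 = -3.3652e-05 rad = -6.941″.

Δφ = -6.9″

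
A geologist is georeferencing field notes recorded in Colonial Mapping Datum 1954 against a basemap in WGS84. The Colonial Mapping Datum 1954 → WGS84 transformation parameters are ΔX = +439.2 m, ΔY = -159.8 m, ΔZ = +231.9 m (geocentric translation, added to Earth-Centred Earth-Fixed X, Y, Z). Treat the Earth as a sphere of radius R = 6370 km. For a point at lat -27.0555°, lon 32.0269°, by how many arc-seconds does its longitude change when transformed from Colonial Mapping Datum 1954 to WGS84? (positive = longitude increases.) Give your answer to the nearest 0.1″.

sin φ = -0.454853, cos φ = 0.890566, sin λ = 0.530317, cos λ = 0.847799.
East component: ΔE = −sin λ·ΔX + cos λ·ΔY = −(0.530317)(439.2) + (0.847799)(-159.8) = -368.39 m.
1° of latitude spans πR/180 = 111177 m; at latitude φ, 1° of longitude spans that × cos φ = 99010.9 m, so Δλ = -368.39 / 99010.9 × 3600 = -13.395″.

Δλ = -13.4″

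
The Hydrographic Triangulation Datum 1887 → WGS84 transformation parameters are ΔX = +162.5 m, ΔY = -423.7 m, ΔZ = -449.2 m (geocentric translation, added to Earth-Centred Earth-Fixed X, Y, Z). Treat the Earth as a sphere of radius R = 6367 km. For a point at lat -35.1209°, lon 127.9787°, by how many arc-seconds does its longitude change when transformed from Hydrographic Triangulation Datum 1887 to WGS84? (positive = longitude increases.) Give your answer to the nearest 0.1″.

sin φ = -0.575304, cos φ = 0.817940, sin λ = 0.788240, cos λ = -0.615368.
East component: ΔE = −sin λ·ΔX + cos λ·ΔY = −(0.788240)(162.5) + (-0.615368)(-423.7) = 132.64 m.
1° of latitude spans πR/180 = 111125 m; at latitude φ, 1° of longitude spans that × cos φ = 90893.7 m, so Δλ = 132.64 / 90893.7 × 3600 = 5.254″.

Δλ = 5.3″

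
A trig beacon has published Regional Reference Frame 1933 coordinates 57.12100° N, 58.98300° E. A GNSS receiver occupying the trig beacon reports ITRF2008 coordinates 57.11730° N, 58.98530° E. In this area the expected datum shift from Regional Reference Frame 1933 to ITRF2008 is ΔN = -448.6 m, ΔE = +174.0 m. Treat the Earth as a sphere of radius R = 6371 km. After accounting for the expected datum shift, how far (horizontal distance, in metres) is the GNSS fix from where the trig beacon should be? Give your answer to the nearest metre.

51 m

Observed coordinate differences: Δφ = -0.00370°, Δλ = +0.00230°.
Converting to metres (1° lat = 111195 m, cos φ = 0.542867): observed ΔN = -411.4 m, observed ΔE = 138.8 m.
Subtracting the expected shift leaves a residual of -411.4 − (-448.6) = 37.2 m north and 138.8 − (174.0) = -35.2 m east.
Residual distance = √(37.2² + (-35.2)²) = 51.2 m.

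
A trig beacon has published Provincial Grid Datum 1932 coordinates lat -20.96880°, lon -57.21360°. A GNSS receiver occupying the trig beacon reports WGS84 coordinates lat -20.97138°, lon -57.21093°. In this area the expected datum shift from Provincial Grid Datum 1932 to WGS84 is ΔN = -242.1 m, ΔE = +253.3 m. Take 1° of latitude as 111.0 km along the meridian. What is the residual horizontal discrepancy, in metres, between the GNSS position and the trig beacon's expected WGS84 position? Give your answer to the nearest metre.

Observed coordinate differences: Δφ = -0.00258°, Δλ = +0.00267°.
Converting to metres (1° lat = 111000 m, cos φ = 0.933775): observed ΔN = -286.4 m, observed ΔE = 276.7 m.
Subtracting the expected shift leaves a residual of -286.4 − (-242.1) = -44.3 m north and 276.7 − (253.3) = 23.4 m east.
Residual distance = √((-44.3)² + 23.4²) = 50.1 m.

50 m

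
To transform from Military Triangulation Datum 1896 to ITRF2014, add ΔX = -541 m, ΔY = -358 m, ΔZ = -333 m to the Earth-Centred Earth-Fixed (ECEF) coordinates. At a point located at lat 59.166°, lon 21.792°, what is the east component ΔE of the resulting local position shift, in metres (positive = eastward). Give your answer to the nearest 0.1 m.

ΔE = -131.6 m

The local east axis at (φ, λ) is (−sin λ, cos λ, 0), so ΔE = −sin(21.792°)·(-541) + cos(21.792°)·(-358) = -131.58 m.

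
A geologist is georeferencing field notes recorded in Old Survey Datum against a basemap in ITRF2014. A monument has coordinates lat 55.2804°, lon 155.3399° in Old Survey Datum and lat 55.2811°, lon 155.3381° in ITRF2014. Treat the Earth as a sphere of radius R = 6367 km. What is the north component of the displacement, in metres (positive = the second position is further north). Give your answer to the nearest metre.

Δφ = 55.2811° − 55.2804° = +0.0007°; Δλ = 155.3381° − 155.3399° = -0.0018°.
1° along a meridian = πR/180 = 111125 m.
ΔN = Δφ × 111125 = 77.8 m; ΔE = Δλ × 111125 × cos(55.2804°) = -0.0018 × 111125 × 0.569561 = -113.9 m.

ΔN = 78 m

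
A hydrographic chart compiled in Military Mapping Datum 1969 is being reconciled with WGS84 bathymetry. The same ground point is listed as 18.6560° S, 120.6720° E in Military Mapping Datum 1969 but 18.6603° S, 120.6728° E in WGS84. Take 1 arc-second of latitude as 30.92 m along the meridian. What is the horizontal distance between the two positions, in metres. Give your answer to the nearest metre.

486 m

Δφ = -18.6603° − -18.6560° = -0.0043°; Δλ = 120.6728° − 120.6720° = +0.0008°.
1° of latitude = 3600 × 30.92 = 111312 m.
ΔN = Δφ × 111312 = -478.6 m; ΔE = Δλ × 111312 × cos(-18.6560°) = +0.0008 × 111312 × 0.947456 = 84.4 m.
Distance = √(ΔE² + ΔN²) = √(84.4² + (-478.6)²) = 486.0 m.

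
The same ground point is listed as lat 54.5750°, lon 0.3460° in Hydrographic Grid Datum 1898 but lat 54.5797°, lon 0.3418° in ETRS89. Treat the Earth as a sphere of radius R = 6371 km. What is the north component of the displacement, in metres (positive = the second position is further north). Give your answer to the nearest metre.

ΔN = 523 m

Δφ = 54.5797° − 54.5750° = +0.0047°; Δλ = 0.3418° − 0.3460° = -0.0042°.
1° along a meridian = πR/180 = 111195 m.
ΔN = Δφ × 111195 = 522.6 m; ΔE = Δλ × 111195 × cos(54.5750°) = -0.0042 × 111195 × 0.579637 = -270.7 m.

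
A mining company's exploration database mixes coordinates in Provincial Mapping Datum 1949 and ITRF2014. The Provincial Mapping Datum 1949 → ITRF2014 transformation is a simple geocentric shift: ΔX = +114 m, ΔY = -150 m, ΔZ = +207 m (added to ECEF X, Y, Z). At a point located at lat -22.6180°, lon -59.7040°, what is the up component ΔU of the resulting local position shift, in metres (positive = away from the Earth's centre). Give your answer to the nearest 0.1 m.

ΔU = 93.0 m

At φ = -22.6180°, λ = -59.7040°: sin φ = -0.384585, cos φ = 0.923089, sin λ = -0.863431, cos λ = 0.504467.
ΔU = cos φ cos λ·ΔX + cos φ sin λ·ΔY + sin φ·ΔZ = (0.923089)(0.504467)(114) + (0.923089)(-0.863431)(-150) + (-0.384585)(207) = 93.03 m.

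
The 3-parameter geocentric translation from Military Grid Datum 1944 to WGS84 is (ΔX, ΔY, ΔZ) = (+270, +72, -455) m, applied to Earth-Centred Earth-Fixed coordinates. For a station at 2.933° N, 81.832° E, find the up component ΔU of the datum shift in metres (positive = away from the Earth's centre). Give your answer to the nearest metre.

At φ = 2.933°, λ = 81.832°: sin φ = 0.051168, cos φ = 0.998690, sin λ = 0.989856, cos λ = 0.142076.
ΔU = cos φ cos λ·ΔX + cos φ sin λ·ΔY + sin φ·ΔZ = (0.998690)(0.142076)(270) + (0.998690)(0.989856)(72) + (0.051168)(-455) = 86.21 m.

ΔU = 86 m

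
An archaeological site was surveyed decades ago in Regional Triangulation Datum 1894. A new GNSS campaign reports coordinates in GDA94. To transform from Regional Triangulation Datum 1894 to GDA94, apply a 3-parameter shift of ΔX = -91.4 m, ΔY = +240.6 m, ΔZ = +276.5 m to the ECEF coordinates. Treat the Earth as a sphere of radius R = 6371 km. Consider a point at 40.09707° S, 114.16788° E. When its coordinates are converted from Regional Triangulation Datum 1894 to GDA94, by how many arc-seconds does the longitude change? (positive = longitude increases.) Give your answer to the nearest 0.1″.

Δλ = -0.6″

sin φ = -0.644085, cos φ = 0.764954, sin λ = 0.912350, cos λ = -0.409412.
East component: ΔE = −sin λ·ΔX + cos λ·ΔY = −(0.912350)(-91.4) + (-0.409412)(240.6) = -15.12 m.
1° of latitude spans πR/180 = 111195 m; at latitude φ, 1° of longitude spans that × cos φ = 85059.0 m, so Δλ = -15.12 / 85059.0 × 3600 = -0.640″.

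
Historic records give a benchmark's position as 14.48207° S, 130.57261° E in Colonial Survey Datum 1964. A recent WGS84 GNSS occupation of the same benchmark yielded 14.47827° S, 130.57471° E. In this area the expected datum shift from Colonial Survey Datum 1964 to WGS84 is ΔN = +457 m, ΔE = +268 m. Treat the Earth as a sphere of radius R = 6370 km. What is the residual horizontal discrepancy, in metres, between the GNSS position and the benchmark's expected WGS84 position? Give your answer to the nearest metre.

54 m

Observed coordinate differences: Δφ = +0.00380°, Δλ = +0.00210°.
Converting to metres (1° lat = 111177 m, cos φ = 0.968226): observed ΔN = 422.5 m, observed ΔE = 226.1 m.
Subtracting the expected shift leaves a residual of 422.5 − (457) = -34.5 m north and 226.1 − (268) = -41.9 m east.
Residual distance = √((-34.5)² + (-41.9)²) = 54.3 m.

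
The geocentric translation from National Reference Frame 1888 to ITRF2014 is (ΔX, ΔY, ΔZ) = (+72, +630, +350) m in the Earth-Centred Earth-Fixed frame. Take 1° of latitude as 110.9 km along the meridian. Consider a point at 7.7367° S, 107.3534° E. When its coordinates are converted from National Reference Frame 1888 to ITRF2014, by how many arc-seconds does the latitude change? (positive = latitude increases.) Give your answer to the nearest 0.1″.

sin φ = -0.134621, cos φ = 0.990897, sin λ = 0.954483, cos λ = -0.298265.
North component: ΔN = −sin φ cos λ·ΔX − sin φ sin λ·ΔY + cos φ·ΔZ = −(-0.134621)(-0.298265)(72) − (-0.134621)(0.954483)(630) + (0.990897)(350) = 424.87 m.
1° of latitude spans 110900 m, so Δφ = 424.87 / 110900 × 3600 = 13.792″.

Δφ = 13.8″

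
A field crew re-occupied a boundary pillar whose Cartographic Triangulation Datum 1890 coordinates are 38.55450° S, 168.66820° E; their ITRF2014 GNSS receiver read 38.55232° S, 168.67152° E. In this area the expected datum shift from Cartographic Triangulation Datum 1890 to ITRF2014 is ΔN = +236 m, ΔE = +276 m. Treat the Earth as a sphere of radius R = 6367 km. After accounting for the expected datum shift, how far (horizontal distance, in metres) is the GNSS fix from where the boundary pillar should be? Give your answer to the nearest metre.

14 m

Observed coordinate differences: Δφ = +0.00218°, Δλ = +0.00332°.
Converting to metres (1° lat = 111125 m, cos φ = 0.782016): observed ΔN = 242.3 m, observed ΔE = 288.5 m.
Subtracting the expected shift leaves a residual of 242.3 − (236) = 6.3 m north and 288.5 − (276) = 12.5 m east.
Residual distance = √(6.3² + 12.5²) = 14.0 m.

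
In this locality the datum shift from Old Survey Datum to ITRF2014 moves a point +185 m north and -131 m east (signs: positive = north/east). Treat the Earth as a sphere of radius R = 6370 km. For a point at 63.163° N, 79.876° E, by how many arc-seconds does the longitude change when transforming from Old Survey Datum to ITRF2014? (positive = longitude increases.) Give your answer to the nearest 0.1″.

At latitude 63.163°, cos φ = 0.451454.
One radian of longitude at latitude φ spans R cos φ, so Δλ = ΔE / (R cos φ) = -131.0 / (6370000 × 0.451454) = -4.5553e-05 rad = -9.396″.

Δλ = -9.4″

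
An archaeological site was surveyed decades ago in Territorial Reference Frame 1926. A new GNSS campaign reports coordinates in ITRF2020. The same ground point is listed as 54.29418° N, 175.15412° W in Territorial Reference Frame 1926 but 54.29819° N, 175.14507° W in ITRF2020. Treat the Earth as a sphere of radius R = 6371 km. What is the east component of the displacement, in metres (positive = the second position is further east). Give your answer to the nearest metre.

ΔE = 587 m

Δφ = 54.29819° − 54.29418° = +0.00401°; Δλ = -175.14507° − -175.15412° = +0.00905°.
1° along a meridian = πR/180 = 111195 m.
ΔN = Δφ × 111195 = 445.9 m; ΔE = Δλ × 111195 × cos(54.29418°) = +0.00905 × 111195 × 0.583624 = 587.3 m.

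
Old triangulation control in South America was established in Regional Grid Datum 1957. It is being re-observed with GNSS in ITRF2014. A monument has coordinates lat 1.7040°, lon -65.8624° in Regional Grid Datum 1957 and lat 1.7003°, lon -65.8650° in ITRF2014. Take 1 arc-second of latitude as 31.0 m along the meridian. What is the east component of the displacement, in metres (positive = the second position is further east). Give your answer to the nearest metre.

Δφ = 1.7003° − 1.7040° = -0.0037°; Δλ = -65.8650° − -65.8624° = -0.0026°.
1° of latitude = 3600 × 31.00 = 111600 m.
ΔN = Δφ × 111600 = -412.9 m; ΔE = Δλ × 111600 × cos(1.7040°) = -0.0026 × 111600 × 0.999558 = -290.0 m.

ΔE = -290 m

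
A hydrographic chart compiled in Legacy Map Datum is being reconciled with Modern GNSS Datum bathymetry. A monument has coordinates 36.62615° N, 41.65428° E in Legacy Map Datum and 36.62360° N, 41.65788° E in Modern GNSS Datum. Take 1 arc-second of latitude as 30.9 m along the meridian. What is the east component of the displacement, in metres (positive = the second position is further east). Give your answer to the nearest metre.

Δφ = 36.62360° − 36.62615° = -0.00255°; Δλ = 41.65788° − 41.65428° = +0.00360°.
1° of latitude = 3600 × 30.90 = 111240 m.
ΔN = Δφ × 111240 = -283.7 m; ΔE = Δλ × 111240 × cos(36.62615°) = +0.00360 × 111240 × 0.802545 = 321.4 m.

ΔE = 321 m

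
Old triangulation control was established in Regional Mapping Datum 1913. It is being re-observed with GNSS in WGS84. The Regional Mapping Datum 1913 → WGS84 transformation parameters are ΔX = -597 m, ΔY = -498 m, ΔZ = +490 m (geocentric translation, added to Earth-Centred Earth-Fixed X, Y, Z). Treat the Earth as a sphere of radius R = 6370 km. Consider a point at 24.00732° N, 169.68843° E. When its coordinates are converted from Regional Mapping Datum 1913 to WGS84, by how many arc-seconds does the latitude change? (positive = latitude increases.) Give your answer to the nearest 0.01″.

sin φ = 0.406853, cos φ = 0.913493, sin λ = 0.179001, cos λ = -0.983849.
North component: ΔN = −sin φ cos λ·ΔX − sin φ sin λ·ΔY + cos φ·ΔZ = −(0.406853)(-0.983849)(-597) − (0.406853)(0.179001)(-498) + (0.913493)(490) = 244.91 m.
1° of latitude spans πR/180 = 111177 m, so Δφ = 244.91 / 111177 × 3600 = 7.930″.

Δφ = 7.93″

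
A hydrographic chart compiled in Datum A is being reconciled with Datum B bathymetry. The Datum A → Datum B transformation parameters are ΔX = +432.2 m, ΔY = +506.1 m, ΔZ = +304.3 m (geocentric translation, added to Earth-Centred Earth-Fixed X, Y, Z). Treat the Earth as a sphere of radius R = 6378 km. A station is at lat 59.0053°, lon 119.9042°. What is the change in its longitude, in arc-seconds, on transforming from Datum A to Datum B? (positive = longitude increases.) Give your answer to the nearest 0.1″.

Δλ = -39.4″

sin φ = 0.857215, cos φ = 0.514959, sin λ = 0.866860, cos λ = -0.498551.
East component: ΔE = −sin λ·ΔX + cos λ·ΔY = −(0.866860)(432.2) + (-0.498551)(506.1) = -626.97 m.
1° of latitude spans πR/180 = 111317 m; at latitude φ, 1° of longitude spans that × cos φ = 57323.7 m, so Δλ = -626.97 / 57323.7 × 3600 = -39.375″.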